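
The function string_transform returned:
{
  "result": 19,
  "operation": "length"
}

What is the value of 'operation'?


length


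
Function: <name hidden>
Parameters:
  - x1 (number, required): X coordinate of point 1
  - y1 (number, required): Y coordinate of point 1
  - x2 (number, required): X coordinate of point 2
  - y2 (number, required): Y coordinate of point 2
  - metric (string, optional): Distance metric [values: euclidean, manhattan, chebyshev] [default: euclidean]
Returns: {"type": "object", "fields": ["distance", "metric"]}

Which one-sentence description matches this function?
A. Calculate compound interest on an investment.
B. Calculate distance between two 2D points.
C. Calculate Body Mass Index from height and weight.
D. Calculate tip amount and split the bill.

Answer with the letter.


Parameters x1, y1, x2, y2, metric and return ["distance", "metric"] fit: Calculate distance between two 2D points.
B


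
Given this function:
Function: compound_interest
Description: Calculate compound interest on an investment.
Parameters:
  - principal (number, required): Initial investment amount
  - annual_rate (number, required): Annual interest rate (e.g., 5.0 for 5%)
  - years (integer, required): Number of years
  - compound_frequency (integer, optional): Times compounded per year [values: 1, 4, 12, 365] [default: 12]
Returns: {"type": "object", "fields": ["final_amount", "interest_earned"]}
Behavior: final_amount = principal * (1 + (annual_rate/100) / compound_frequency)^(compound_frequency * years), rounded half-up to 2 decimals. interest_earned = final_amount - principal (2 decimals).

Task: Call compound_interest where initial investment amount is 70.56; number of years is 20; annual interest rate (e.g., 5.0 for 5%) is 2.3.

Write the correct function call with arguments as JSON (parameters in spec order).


Mapping each described value to its parameter name:
  'Initial investment amount' -> principal = 70.56
  'Number of years' -> years = 20
  'Annual interest rate (e.g., 5.0 for 5%)' -> annual_rate = 2.3
compound_interest({"principal": 70.56, "annual_rate": 2.3, "years": 20})


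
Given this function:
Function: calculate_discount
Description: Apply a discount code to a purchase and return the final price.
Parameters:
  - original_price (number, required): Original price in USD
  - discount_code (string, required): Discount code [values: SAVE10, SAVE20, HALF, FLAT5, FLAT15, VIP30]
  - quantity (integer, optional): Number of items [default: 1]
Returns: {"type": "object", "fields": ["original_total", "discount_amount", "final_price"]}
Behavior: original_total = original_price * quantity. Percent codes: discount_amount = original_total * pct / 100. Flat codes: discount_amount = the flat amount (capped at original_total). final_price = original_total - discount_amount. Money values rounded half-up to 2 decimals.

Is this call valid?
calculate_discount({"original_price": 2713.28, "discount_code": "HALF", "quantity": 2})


Checking all required parameters present and types match... All valid.
Valid


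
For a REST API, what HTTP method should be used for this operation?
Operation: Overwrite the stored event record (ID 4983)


GET = read, POST = create, PUT = update/replace, DELETE = remove
This operation is an update/replace.
PUT


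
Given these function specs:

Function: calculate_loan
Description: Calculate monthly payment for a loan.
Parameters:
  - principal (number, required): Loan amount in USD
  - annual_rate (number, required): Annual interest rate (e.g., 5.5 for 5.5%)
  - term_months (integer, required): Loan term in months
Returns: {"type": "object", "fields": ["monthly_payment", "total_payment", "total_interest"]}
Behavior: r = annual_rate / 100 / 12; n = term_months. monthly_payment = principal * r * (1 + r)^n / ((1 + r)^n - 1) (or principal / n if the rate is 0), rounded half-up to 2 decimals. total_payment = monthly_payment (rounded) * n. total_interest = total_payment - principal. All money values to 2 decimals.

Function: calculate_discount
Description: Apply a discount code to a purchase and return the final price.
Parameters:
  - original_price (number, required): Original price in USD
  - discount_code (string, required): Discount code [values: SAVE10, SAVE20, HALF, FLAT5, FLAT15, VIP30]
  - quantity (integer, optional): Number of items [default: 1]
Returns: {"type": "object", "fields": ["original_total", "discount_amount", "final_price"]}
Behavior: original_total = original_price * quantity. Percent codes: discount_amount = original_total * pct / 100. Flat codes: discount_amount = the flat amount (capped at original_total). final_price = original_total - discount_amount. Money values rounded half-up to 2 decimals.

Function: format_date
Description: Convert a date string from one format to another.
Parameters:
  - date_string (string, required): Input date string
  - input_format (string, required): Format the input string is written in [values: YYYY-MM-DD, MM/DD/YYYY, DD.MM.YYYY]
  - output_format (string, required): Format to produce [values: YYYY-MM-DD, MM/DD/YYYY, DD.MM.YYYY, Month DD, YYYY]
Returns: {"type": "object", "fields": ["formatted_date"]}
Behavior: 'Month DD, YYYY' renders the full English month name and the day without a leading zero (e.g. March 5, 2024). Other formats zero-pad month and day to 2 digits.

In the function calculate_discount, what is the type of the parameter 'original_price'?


The calculate_discount spec declares:
  - original_price (number, required): Original price in USD
Type:
number


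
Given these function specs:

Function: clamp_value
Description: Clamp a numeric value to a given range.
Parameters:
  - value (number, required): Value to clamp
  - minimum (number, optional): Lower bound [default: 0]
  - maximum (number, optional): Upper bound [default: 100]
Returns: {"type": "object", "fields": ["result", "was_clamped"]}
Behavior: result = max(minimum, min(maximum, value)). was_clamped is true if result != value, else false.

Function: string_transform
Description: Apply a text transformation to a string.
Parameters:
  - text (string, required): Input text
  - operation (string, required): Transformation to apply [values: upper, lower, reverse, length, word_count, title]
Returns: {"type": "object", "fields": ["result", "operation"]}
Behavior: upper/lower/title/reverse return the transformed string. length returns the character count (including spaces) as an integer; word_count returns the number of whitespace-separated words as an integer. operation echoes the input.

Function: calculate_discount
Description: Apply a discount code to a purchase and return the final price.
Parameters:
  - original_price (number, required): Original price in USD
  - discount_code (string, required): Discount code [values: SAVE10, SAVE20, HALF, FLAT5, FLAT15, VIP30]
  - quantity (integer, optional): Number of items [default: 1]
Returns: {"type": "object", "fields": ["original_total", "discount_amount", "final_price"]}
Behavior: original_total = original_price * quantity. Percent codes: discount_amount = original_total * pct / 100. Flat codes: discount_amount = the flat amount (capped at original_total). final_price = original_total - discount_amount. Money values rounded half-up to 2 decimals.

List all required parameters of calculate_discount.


Parameters of calculate_discount and their required/optional flag:
  original_price: required
  discount_code: required
  quantity: optional
discount_code, original_price


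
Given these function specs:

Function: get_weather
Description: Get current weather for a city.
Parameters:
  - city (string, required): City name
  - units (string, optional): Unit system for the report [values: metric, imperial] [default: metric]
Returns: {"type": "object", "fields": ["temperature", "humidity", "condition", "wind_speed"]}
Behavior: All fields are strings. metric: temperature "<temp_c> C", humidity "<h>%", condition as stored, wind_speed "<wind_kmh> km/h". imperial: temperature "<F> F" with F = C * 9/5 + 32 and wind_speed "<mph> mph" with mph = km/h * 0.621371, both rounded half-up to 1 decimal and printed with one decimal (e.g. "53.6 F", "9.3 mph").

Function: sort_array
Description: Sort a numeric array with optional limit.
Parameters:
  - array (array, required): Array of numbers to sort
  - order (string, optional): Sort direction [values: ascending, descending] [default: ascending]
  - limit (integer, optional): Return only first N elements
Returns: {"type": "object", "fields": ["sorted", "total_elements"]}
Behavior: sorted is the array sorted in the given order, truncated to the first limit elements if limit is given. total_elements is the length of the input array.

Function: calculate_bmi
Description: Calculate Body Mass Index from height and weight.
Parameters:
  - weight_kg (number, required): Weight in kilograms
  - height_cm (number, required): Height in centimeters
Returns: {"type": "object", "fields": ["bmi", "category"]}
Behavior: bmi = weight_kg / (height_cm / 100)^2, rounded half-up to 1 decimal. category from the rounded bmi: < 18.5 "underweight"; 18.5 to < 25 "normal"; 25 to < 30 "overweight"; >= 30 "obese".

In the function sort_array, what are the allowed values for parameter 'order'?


The sort_array spec declares:
  - order (string, optional): Sort direction [values: ascending, descending] [default: ascending]
Allowed values:
ascending, descending


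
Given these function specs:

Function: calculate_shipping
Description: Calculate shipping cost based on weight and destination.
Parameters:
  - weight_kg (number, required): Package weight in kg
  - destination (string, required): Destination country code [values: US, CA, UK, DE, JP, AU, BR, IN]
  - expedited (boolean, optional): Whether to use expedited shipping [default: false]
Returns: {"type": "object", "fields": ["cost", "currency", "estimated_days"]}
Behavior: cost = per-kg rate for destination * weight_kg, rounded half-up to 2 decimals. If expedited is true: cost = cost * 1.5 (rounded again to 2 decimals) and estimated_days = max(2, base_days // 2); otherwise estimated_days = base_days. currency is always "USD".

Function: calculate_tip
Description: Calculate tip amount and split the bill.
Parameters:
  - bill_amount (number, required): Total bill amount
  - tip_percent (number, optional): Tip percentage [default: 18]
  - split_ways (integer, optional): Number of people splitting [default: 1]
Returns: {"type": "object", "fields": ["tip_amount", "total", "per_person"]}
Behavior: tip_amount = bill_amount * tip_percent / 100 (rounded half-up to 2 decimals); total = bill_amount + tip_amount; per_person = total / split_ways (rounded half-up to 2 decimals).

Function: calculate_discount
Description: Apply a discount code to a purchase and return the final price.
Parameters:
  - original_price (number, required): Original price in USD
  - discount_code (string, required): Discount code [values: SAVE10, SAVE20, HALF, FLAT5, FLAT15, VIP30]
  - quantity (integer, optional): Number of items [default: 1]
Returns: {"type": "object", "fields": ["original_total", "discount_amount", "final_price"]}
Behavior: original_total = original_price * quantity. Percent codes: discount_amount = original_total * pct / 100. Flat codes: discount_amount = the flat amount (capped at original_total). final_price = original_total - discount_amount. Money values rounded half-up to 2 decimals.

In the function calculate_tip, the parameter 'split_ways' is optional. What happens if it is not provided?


The calculate_tip spec declares:
  - split_ways (integer, optional): Number of people splitting [default: 1]
It defaults to 1


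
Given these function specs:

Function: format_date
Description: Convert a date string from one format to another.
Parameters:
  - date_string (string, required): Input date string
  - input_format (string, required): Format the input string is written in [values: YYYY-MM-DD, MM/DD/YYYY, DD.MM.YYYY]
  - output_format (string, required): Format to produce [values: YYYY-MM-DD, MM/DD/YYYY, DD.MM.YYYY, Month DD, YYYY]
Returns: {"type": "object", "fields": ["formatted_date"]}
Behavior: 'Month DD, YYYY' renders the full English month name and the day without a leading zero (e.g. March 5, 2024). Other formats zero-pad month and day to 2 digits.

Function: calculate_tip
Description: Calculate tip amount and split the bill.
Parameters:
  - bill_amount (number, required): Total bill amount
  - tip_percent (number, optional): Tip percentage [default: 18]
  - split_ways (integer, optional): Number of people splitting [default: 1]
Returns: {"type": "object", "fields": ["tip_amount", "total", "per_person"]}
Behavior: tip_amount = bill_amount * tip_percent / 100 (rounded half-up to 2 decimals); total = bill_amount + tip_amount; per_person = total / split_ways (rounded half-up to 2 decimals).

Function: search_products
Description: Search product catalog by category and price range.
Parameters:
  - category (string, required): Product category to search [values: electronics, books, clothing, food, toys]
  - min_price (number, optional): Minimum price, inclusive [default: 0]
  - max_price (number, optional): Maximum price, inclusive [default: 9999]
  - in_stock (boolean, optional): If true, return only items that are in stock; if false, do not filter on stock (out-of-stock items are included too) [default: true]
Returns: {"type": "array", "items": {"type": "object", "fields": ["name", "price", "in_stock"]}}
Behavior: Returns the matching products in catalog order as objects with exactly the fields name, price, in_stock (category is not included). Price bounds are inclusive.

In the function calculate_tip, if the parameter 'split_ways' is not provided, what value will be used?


The calculate_tip spec declares:
  - split_ways (integer, optional): Number of people splitting [default: 1]
Default:
1


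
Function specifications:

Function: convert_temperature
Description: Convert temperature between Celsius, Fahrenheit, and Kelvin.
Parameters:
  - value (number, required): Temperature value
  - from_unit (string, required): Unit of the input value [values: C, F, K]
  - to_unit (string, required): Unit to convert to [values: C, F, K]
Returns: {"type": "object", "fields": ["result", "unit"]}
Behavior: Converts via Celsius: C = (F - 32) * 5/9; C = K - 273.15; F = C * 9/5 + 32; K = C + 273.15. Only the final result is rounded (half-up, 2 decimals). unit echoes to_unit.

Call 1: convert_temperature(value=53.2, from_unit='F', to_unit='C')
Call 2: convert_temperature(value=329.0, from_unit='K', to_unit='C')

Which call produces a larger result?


Call 1:
  To C: (53.2 - 32) * 5/9 = 11.777778
  Target is C: 11.777778
  Round to 2 decimals: 11.78
  -> 11.78 C
Call 2:
  To C: 329 - 273.15 = 55.85
  Target is C: 55.85
  Round to 2 decimals: 55.85
  -> 55.85 C
Call 2 (55.85 C)


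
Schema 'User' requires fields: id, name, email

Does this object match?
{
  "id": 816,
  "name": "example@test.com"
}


Checking required fields...
Missing: email
Invalid - missing required field 'email'


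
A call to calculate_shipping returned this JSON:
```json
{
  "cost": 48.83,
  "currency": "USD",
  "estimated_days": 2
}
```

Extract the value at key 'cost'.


48.83


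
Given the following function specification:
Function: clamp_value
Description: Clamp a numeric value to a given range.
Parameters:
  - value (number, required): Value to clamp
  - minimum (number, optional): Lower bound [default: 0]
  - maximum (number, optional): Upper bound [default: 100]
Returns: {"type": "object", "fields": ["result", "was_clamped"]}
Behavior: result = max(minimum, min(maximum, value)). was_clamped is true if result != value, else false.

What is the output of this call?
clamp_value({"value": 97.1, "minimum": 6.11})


Defaults applied: maximum=100
result = max(6.11, min(100, 97.1)) = max(6.11, 97.1) = 97.1
was_clamped = (97.1 != 97.1) = false
Output:
{"result": 97.1, "was_clamped": false}


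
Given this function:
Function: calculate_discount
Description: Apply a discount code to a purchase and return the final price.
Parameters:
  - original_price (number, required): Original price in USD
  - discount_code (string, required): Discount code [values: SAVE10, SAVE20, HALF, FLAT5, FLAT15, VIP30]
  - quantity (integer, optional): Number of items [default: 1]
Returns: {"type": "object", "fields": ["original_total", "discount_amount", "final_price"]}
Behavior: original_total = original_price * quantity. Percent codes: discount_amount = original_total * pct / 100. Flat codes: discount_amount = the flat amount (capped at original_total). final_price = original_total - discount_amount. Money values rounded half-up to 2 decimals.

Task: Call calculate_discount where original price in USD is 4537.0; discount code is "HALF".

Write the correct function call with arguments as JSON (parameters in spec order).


Mapping each described value to its parameter name:
  'Original price in USD' -> original_price = 4537.0
  'Discount code' -> discount_code = "HALF"
calculate_discount({"original_price": 4537.0, "discount_code": "HALF"})


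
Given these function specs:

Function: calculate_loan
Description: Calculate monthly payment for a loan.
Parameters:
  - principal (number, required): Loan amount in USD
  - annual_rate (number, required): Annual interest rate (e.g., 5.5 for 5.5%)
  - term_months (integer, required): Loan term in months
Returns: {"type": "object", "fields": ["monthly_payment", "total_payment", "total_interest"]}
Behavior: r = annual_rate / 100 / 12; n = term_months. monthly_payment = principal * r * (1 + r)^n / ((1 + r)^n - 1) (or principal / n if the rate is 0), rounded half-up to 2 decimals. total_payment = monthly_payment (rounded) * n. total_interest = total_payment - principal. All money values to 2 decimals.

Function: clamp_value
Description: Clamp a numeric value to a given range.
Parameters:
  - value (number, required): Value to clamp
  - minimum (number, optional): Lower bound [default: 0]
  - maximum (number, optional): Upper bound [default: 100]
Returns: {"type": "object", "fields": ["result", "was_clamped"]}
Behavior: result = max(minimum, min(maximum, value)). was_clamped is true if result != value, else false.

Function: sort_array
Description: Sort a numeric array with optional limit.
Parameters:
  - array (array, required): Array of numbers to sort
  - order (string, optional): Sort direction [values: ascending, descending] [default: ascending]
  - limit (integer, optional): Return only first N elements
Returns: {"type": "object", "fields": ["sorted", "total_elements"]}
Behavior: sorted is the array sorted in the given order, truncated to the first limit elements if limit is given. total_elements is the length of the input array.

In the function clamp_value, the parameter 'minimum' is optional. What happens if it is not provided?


The clamp_value spec declares:
  - minimum (number, optional): Lower bound [default: 0]
It defaults to 0


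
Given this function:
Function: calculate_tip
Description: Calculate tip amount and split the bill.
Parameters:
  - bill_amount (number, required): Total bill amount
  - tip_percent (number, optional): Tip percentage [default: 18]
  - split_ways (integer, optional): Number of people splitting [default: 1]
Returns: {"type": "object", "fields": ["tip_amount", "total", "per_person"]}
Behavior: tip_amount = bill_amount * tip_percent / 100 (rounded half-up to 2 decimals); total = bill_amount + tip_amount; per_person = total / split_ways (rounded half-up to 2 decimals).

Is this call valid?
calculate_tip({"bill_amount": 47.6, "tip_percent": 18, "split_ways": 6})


Checking all required parameters present and types match... All valid.
Valid


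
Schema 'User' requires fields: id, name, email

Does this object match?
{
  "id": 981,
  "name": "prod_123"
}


Checking required fields...
Missing: email
Invalid - missing required field 'email'


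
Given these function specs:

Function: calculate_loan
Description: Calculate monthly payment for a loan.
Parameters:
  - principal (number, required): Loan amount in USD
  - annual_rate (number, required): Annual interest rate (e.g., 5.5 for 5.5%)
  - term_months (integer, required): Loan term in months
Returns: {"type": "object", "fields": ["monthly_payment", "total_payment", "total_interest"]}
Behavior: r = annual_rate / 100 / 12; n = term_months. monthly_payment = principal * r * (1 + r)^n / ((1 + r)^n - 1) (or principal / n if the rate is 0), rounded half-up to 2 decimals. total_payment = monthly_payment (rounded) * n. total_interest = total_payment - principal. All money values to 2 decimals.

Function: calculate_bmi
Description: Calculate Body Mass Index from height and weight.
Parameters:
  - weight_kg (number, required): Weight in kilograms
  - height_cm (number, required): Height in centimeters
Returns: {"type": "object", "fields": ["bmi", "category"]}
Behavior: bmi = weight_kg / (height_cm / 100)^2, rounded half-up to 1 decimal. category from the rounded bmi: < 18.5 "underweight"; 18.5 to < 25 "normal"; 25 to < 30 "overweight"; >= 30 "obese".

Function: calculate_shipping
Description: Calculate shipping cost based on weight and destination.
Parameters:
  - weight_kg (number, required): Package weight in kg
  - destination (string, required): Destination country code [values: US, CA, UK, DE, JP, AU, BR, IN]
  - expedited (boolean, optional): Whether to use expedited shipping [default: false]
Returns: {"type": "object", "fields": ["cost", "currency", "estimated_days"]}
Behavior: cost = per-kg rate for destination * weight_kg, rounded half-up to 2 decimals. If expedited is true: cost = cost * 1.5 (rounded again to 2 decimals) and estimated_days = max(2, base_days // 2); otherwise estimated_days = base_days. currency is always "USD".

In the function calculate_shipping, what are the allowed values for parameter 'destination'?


The calculate_shipping spec declares:
  - destination (string, required): Destination country code [values: US, CA, UK, DE, JP, AU, BR, IN]
Allowed values:
US, CA, UK, DE, JP, AU, BR, IN


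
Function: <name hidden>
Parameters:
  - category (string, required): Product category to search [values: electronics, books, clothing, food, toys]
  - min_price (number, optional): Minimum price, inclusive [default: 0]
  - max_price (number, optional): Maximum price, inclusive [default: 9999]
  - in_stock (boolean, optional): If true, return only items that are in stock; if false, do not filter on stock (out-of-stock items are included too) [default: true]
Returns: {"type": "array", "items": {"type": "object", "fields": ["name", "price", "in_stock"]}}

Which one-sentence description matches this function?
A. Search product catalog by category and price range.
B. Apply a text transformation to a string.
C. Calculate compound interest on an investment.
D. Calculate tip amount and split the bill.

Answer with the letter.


Parameters category, min_price, max_price, in_stock and return "array" fit: Search product catalog by category and price range.
A


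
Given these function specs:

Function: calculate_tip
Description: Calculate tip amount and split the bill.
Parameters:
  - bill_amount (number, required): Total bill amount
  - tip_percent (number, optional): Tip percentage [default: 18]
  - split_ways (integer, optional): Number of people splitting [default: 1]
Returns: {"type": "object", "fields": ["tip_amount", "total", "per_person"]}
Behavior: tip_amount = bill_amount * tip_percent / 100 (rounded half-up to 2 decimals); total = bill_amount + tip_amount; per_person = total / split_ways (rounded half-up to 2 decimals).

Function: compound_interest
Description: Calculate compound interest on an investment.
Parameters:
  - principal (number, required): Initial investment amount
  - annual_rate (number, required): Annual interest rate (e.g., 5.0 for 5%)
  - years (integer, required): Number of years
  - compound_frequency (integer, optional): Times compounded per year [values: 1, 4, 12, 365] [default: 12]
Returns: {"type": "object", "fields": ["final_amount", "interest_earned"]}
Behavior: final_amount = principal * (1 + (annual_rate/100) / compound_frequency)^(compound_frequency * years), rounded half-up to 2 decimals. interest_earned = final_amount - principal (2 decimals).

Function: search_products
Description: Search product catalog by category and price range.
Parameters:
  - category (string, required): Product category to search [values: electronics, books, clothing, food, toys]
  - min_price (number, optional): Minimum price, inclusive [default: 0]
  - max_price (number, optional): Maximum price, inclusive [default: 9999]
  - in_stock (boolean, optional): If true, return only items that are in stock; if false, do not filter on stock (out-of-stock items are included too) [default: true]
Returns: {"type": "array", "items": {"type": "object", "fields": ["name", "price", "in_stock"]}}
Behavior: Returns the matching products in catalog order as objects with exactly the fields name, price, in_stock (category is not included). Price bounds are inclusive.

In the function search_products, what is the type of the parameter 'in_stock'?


The search_products spec declares:
  - in_stock (boolean, optional): If true, return only items that are in stock; if false, do not filter on stock (out-of-stock items are included too) [default: true]
Type:
boolean


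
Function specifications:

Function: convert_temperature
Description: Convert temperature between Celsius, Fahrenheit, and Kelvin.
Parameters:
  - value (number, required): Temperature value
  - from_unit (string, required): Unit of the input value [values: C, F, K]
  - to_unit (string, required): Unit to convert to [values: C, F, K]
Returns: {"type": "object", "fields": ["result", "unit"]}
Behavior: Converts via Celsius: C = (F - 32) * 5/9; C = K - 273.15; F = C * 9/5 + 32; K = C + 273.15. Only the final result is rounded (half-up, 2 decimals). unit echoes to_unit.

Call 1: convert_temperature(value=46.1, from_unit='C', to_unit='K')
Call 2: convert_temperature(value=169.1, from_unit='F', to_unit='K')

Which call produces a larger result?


Call 1:
  Input already in C: 46.1
  To K: 46.1 + 273.15 = 319.25
  Round to 2 decimals: 319.25
  -> 319.25 K
Call 2:
  To C: (169.1 - 32) * 5/9 = 76.166667
  To K: 76.166667 + 273.15 = 349.316667
  Round to 2 decimals: 349.32
  -> 349.32 K
Call 2 (349.32 K)


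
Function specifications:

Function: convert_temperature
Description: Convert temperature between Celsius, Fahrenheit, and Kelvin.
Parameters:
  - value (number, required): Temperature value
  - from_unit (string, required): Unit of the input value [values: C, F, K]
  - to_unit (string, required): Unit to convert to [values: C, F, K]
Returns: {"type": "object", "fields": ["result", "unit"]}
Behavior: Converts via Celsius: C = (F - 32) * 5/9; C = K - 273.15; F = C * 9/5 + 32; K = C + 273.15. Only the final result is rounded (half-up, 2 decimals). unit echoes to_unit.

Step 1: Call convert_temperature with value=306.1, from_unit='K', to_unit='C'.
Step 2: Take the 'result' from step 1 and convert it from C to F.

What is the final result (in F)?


Step 1: convert_temperature(value=306.1, from_unit=K, to_unit=C)
  To C: 306.1 - 273.15 = 32.95
  Target is C: 32.95
  Round to 2 decimals: 32.95
  -> result = 32.95 C
Step 2: convert_temperature(value=32.95, from_unit=C, to_unit=F)
  Input already in C: 32.95
  To F: 32.95 * 9/5 + 32 = 91.31
  Round to 2 decimals: 91.31
  -> result = 91.31 F
91.31 F


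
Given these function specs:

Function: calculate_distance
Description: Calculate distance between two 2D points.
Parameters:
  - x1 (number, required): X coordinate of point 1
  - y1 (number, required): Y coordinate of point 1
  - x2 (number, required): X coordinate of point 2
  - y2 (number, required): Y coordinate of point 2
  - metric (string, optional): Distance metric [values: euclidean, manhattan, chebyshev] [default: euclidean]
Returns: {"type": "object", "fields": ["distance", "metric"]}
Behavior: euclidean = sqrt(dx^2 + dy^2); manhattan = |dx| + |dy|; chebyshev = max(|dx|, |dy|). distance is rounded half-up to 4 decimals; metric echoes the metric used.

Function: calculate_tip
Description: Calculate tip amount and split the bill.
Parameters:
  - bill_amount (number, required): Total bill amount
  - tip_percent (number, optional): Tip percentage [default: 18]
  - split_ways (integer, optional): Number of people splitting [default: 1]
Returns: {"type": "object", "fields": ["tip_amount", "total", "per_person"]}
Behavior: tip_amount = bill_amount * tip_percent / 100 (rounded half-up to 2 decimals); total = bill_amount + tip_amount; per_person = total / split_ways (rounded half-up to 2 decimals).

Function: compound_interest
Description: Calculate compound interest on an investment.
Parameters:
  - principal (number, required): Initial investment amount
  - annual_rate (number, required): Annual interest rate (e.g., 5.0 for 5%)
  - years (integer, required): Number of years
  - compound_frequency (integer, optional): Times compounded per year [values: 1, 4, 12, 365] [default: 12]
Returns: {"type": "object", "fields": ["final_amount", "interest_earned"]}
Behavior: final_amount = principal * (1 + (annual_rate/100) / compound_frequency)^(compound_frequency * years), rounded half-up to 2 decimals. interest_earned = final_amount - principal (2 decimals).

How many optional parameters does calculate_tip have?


Parameters of calculate_tip: bill_amount (required), tip_percent (optional), split_ways (optional)
Optional count:
2


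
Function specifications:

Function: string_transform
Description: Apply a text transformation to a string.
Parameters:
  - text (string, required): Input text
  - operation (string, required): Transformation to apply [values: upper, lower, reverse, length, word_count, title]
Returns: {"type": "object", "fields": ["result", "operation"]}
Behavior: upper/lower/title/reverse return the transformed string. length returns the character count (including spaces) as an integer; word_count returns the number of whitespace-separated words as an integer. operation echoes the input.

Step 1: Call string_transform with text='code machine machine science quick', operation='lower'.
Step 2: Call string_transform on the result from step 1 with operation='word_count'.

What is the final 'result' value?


Step 1: string_transform(text='code machine machine science quick', operation='lower')
  -> result = 'code machine machine science quick'
Step 2: string_transform(text='code machine machine science quick', operation='word_count')
  words: code, machine, machine, science, quick -> 5
  -> result = 5
5


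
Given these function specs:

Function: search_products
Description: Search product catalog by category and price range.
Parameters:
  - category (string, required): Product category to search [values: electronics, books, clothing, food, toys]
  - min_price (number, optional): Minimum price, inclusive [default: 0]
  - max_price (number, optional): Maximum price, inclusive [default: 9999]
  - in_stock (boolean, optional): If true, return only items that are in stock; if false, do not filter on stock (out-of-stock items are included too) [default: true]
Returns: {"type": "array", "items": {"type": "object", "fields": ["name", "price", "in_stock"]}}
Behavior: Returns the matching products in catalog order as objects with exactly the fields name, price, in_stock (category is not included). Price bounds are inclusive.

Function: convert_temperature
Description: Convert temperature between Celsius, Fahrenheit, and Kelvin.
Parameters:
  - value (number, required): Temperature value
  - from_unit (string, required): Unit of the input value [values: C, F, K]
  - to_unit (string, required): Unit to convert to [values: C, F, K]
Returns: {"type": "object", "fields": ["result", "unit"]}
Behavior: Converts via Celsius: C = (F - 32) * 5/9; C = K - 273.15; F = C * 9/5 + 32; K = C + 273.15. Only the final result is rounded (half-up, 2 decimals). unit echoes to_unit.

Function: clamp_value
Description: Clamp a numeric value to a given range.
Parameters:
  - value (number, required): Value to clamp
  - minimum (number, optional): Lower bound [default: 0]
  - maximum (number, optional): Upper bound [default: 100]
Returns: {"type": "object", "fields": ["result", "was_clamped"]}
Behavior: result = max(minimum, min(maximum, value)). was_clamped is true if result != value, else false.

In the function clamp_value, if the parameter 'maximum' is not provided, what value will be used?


The clamp_value spec declares:
  - maximum (number, optional): Upper bound [default: 100]
Default:
100


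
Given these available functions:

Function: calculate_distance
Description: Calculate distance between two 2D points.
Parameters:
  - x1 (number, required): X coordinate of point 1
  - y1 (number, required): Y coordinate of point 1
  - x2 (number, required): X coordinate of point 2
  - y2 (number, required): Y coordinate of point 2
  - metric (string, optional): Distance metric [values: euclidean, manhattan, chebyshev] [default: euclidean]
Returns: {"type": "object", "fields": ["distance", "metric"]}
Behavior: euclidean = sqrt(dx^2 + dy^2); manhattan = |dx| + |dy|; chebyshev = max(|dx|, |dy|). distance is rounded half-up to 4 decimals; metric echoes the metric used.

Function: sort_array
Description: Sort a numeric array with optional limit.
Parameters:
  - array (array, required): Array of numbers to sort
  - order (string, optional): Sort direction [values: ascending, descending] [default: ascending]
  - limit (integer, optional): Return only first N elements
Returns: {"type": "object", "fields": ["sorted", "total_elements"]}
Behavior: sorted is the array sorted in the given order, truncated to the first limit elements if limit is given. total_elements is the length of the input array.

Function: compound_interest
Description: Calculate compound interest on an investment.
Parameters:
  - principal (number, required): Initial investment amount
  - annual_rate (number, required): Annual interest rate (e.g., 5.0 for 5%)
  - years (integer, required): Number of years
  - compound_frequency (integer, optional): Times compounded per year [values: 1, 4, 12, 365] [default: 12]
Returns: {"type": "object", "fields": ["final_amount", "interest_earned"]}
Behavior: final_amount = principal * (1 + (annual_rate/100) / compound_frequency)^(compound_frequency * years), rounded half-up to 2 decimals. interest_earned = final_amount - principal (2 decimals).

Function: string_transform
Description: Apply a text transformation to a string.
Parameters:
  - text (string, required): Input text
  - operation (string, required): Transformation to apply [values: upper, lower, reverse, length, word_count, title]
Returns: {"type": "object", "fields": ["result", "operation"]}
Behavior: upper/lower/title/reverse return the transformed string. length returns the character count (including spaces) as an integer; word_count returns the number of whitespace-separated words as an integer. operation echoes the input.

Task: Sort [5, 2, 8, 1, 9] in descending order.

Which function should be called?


The task needs a function whose description is: Sort a numeric array with optional limit.
sort_array


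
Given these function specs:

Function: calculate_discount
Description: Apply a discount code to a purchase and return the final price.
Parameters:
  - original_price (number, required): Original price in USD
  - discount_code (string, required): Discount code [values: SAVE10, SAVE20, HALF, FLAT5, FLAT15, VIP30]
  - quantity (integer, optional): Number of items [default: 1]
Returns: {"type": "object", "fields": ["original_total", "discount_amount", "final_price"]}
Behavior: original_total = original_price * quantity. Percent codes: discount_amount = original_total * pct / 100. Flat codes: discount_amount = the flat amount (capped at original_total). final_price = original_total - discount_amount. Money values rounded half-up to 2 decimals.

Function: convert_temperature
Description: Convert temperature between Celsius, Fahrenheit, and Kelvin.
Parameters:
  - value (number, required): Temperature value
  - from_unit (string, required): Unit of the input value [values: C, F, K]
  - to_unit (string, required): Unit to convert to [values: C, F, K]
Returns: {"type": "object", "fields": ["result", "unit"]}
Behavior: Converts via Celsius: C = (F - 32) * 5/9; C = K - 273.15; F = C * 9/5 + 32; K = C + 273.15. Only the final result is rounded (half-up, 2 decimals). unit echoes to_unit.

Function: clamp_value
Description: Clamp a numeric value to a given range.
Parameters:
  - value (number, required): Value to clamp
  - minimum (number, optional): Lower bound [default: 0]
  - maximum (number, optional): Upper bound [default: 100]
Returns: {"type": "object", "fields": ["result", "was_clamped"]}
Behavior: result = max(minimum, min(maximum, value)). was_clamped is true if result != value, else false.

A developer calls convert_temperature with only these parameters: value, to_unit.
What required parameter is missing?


Required parameters: value, from_unit, to_unit
Provided: value, to_unit
Missing: from_unit
from_unit


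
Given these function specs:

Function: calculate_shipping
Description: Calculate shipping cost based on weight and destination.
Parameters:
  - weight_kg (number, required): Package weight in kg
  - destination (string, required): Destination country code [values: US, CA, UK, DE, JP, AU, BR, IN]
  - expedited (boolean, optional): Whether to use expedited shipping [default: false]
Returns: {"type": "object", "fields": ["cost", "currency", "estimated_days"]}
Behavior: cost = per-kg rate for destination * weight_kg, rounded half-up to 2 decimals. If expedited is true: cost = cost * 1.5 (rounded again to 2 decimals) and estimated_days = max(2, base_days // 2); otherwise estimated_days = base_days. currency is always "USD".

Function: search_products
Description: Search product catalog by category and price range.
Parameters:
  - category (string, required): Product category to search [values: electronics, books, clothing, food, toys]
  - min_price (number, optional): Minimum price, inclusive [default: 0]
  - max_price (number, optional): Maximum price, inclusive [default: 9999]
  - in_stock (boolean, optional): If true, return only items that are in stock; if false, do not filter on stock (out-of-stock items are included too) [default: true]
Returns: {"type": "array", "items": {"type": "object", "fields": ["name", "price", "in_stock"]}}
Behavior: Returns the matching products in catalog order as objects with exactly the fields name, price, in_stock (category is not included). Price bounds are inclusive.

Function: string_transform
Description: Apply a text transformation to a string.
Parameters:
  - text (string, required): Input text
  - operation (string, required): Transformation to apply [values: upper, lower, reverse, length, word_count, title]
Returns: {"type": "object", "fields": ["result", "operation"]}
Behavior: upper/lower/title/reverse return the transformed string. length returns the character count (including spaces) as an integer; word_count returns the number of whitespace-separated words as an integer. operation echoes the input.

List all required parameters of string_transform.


Parameters of string_transform and their required/optional flag:
  text: required
  operation: required
operation, text


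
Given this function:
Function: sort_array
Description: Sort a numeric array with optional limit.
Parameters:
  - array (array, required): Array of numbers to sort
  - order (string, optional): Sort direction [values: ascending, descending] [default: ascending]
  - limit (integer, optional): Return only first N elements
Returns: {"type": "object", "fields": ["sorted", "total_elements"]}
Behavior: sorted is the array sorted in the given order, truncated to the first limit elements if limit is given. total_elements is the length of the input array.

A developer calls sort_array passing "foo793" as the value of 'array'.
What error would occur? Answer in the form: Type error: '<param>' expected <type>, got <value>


Spec: 'array' is declared as array; "foo793" is a string.
Type error: 'array' expected array, got "foo793"


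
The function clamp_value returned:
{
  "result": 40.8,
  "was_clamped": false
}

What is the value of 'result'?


40.8


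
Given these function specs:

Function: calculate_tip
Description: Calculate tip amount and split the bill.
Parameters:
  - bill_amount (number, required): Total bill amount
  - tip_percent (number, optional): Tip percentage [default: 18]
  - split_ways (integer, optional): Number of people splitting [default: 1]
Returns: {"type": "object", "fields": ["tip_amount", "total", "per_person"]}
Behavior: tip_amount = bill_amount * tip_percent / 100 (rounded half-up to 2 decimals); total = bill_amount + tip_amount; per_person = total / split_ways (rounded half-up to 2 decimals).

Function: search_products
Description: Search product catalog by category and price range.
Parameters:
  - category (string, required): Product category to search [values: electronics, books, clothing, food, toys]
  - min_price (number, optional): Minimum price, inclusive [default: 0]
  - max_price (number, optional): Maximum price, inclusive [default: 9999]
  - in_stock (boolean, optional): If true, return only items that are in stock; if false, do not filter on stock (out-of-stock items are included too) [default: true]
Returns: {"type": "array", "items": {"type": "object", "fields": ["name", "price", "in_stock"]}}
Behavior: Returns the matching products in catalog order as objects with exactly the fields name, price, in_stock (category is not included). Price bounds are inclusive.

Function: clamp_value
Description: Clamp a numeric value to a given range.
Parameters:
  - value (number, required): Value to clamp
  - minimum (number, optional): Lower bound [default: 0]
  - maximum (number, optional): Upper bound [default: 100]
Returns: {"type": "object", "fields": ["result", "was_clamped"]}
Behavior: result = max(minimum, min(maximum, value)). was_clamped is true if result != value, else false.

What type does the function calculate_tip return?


The calculate_tip spec declares Returns: {"type": "object", "fields": ["tip_amount", "total", "per_person"]}
Type:
object
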